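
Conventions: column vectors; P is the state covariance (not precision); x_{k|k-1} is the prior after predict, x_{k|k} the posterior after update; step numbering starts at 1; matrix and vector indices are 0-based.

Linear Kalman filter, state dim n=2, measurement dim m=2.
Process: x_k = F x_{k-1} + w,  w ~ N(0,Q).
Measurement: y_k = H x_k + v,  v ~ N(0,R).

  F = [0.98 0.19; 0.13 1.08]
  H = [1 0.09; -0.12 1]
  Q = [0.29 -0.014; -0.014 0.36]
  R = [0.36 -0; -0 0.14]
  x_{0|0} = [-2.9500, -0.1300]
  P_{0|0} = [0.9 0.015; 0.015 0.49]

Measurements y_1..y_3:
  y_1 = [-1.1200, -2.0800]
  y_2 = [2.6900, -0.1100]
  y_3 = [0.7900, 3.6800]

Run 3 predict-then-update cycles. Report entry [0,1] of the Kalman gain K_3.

K[0,1] = -0.0425

step 1: x^-=[-2.9157, -0.5239]  P^-=[1.1776 0.2175; 0.2175 0.9510]  S=[1.5845 0.1594; 0.1594 1.0557]  K=[0.7599 -0.0426; 0.1047 0.8602]  nu=[1.8429, -1.9060]  x^+=[-1.4342, -1.9705]  P^+=[0.2712 0.0266; 0.0266 0.1236]
step 2: x^-=[-1.7799, -2.3146]  P^-=[0.5648 0.0747; 0.0747 0.5162]  S=[0.9424 0.0526; 0.0526 0.6464]  K=[0.6086 -0.0388; 0.0852 0.7778]  nu=[4.6782, 1.9910]  x^+=[0.9900, -0.3676]  P^+=[0.2172 0.0206; 0.0206 0.1114]
step 3: x^-=[0.9004, -0.2683]  P^-=[0.5103 0.0589; 0.0589 0.4994]  S=[0.8850 0.0419; 0.0419 0.6326]  K=[0.5847 -0.0425; 0.0807 0.7729]  nu=[-0.0862, 4.0563]  x^+=[0.6776, 2.8598]  P^+=[0.2088 0.0191; 0.0191 0.1105]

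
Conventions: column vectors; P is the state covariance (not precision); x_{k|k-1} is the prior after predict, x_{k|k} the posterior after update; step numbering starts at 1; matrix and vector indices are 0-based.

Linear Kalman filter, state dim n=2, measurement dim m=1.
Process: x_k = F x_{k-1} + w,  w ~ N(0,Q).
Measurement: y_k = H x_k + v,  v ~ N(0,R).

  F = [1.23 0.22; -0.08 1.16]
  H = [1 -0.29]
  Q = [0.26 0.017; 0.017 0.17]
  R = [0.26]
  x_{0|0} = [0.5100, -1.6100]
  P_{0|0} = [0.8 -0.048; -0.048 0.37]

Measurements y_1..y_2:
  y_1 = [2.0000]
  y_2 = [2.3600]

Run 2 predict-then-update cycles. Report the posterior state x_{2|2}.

step 1: x^-=[0.2731, -1.9084]  P^-=[1.4623 -0.0349; -0.0349 0.6819]  S=[1.7999]  K=[0.8181; -0.1293]  nu=[1.1735]  x^+=[1.2331, -2.0601]  P^+=[0.2578 0.1554; 0.1554 0.6518]
step 2: x^-=[1.0634, -2.4884]  P^-=[0.7656 0.3770; 0.3770 1.0199]  S=[0.8927]  K=[0.7351; 0.0910]  nu=[0.5749]  x^+=[1.4861, -2.4361]  P^+=[0.2831 0.3173; 0.3173 1.0125]

x_post = [1.4861, -2.4361]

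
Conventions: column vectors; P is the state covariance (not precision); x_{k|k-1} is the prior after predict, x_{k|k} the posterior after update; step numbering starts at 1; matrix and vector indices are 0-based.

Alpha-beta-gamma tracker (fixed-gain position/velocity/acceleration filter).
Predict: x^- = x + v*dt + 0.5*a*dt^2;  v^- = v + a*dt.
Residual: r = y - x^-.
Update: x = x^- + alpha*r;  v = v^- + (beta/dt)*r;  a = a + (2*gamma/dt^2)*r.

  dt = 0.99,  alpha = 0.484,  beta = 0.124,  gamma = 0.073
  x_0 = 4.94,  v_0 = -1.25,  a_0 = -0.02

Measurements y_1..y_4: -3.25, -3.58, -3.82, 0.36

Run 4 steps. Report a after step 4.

a_post = 0.7371

step 1: x_pred=3.6927  r=-6.9427  x^+=0.3324  v^+=-2.1394  a^+=-1.0542
step 2: x_pred=-2.3022  r=-1.2778  x^+=-2.9206  v^+=-3.3431  a^+=-1.2446
step 3: x_pred=-6.8402  r=3.0202  x^+=-5.3784  v^+=-4.1969  a^+=-0.7947
step 4: x_pred=-9.9228  r=10.2828  x^+=-4.9459  v^+=-3.6957  a^+=0.7371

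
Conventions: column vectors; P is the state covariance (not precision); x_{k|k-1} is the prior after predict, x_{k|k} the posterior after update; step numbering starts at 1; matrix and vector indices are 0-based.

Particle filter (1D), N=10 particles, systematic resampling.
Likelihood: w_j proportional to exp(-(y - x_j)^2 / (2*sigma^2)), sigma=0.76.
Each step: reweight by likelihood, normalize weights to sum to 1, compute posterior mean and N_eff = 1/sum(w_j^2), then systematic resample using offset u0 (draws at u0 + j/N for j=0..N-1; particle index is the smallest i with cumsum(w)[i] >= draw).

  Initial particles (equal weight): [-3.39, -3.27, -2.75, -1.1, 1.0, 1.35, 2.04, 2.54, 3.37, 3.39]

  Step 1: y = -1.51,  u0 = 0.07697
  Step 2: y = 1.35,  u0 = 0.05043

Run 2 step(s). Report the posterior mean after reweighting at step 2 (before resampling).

post_mean = -1.1000

step 1: w=[0.0375, 0.0548, 0.2115, 0.6921, 0.0034, 0.0007, 0.0000, 0.0000, 0.0000, 0.0000]  mean=-1.6450  Neff=1.8936  idx=[1, 2, 2, 3, 3, 3, 3, 3, 3, 3]
step 2: w=[0.0000, 0.0000, 0.0000, 0.1429, 0.1429, 0.1429, 0.1429, 0.1429, 0.1429, 0.1429]  mean=-1.1000  Neff=7.0003  idx=[3, 4, 4, 5, 6, 6, 7, 8, 8, 9]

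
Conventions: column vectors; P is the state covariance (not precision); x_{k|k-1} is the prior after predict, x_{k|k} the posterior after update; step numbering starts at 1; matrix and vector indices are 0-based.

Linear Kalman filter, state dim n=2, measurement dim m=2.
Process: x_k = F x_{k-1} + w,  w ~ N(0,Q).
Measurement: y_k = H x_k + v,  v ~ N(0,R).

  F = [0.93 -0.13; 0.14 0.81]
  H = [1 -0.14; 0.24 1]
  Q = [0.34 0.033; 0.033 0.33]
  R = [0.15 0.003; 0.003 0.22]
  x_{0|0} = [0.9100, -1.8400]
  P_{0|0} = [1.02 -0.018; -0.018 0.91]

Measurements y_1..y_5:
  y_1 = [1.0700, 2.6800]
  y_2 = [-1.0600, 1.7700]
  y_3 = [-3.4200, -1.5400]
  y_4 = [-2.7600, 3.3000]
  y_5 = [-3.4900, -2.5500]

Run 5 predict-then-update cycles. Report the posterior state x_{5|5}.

step 1: x^-=[1.0855, -1.3630]  P^-=[1.2419 0.0567; 0.0567 0.9430]  S=[1.3945 0.2239; 0.2239 1.2617]  K=[0.8644 0.1278; -0.1808 0.7902]  nu=[-0.2063, 3.7825]  x^+=[1.3907, 1.6634]  P^+=[0.1300 -0.0005; -0.0005 0.1734]
step 2: x^-=[1.0771, 1.5420]  P^-=[0.4555 0.0313; 0.0313 0.4462]  S=[0.6054 0.0801; 0.0801 0.7075]  K=[0.7297 0.1162; -0.1384 0.6570]  nu=[-1.9212, -0.0305]  x^+=[-0.3283, 1.7878]  P^+=[0.1100 0.0013; 0.0013 0.1438]
step 3: x^-=[-0.5377, 1.4022]  P^-=[0.4372 0.0332; 0.0332 0.4268]  S=[0.5863 0.0802; 0.0802 0.6879]  K=[0.7219 0.1166; -0.1340 0.6476]  nu=[-2.6860, -2.8131]  x^+=[-2.8045, -0.0599]  P^+=[0.1089 0.0017; 0.0017 0.1417]
step 4: x^-=[-2.6004, -0.4411]  P^-=[0.4361 0.0335; 0.0335 0.4255]  S=[0.5851 0.0805; 0.0805 0.6867]  K=[0.7214 0.1167; -0.1335 0.6470]  nu=[-0.2213, 4.3652]  x^+=[-2.2508, 2.4126]  P^+=[0.1088 0.0017; 0.0017 0.1415]
step 5: x^-=[-2.4069, 1.6391]  P^-=[0.4361 0.0335; 0.0335 0.4254]  S=[0.5850 0.0805; 0.0805 0.6866]  K=[0.7213 0.1167; -0.1335 0.6469]  nu=[-0.8537, -3.6115]  x^+=[-3.4440, -0.5833]  P^+=[0.1088 0.0017; 0.0017 0.1415]

x_post = [-3.4440, -0.5833]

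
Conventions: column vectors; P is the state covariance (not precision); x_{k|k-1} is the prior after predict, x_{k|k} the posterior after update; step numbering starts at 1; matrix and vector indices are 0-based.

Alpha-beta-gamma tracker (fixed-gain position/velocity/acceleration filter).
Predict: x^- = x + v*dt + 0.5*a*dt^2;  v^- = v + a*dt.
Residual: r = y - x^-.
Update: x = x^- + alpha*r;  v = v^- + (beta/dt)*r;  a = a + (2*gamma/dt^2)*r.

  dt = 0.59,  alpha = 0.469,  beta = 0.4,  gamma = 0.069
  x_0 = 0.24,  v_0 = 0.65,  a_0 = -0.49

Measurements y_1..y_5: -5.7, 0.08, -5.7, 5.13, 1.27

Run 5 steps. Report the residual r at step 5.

step 1: x_pred=0.5382  r=-6.2382  x^+=-2.3875  v^+=-3.8684  a^+=-2.9631
step 2: x_pred=-5.1856  r=5.2656  x^+=-2.7160  v^+=-2.0467  a^+=-0.8756
step 3: x_pred=-4.0760  r=-1.6240  x^+=-4.8376  v^+=-3.6643  a^+=-1.5194
step 4: x_pred=-7.2641  r=12.3941  x^+=-1.4512  v^+=3.8420  a^+=3.3941
step 5: x_pred=1.4062  r=-0.1362  x^+=1.3423  v^+=5.7521  a^+=3.3401

resid = -0.1362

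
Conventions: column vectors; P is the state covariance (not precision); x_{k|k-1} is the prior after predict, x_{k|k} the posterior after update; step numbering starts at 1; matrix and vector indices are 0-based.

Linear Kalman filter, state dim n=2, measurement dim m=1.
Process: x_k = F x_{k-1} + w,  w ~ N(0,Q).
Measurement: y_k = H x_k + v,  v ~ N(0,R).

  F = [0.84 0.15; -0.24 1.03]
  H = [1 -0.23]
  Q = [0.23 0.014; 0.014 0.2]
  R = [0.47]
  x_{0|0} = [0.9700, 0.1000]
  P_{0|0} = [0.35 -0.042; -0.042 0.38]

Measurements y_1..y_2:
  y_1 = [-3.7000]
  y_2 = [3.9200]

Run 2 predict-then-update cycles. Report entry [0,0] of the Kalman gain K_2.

K[0,0] = 0.4515

step 1: x^-=[0.8298, -0.1298]  P^-=[0.4749 -0.0327; -0.0327 0.6441]  S=[0.9940]  K=[0.4853; -0.1819]  nu=[-4.5597]  x^+=[-1.3832, 0.6996]  P^+=[0.2408 0.0551; 0.0551 0.6112]
step 2: x^-=[-1.0569, 1.0525]  P^-=[0.4275 0.1056; 0.1056 0.8350]  S=[0.8931]  K=[0.4515; -0.0969]  nu=[5.2190]  x^+=[1.2994, 0.5471]  P^+=[0.2455 0.1446; 0.1446 0.8267]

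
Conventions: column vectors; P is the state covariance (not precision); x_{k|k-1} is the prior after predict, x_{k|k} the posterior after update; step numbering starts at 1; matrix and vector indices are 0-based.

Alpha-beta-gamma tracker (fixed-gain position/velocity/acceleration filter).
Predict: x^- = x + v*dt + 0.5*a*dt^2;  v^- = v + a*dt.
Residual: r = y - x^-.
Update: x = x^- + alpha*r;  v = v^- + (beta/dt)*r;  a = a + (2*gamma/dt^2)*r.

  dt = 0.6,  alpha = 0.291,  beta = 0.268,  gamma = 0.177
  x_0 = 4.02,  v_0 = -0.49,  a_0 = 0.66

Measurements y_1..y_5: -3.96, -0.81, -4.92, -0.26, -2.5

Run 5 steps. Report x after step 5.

x_post = -9.0797

step 1: x_pred=3.8448  r=-7.8048  x^+=1.5736  v^+=-3.5801  a^+=-7.0147
step 2: x_pred=-1.8371  r=1.0271  x^+=-1.5382  v^+=-7.3302  a^+=-6.0047
step 3: x_pred=-7.0172  r=2.0972  x^+=-6.4069  v^+=-9.9963  a^+=-3.9425
step 4: x_pred=-13.1143  r=12.8543  x^+=-9.3737  v^+=-6.6201  a^+=8.6976
step 5: x_pred=-11.7802  r=9.2802  x^+=-9.0797  v^+=2.7436  a^+=17.8232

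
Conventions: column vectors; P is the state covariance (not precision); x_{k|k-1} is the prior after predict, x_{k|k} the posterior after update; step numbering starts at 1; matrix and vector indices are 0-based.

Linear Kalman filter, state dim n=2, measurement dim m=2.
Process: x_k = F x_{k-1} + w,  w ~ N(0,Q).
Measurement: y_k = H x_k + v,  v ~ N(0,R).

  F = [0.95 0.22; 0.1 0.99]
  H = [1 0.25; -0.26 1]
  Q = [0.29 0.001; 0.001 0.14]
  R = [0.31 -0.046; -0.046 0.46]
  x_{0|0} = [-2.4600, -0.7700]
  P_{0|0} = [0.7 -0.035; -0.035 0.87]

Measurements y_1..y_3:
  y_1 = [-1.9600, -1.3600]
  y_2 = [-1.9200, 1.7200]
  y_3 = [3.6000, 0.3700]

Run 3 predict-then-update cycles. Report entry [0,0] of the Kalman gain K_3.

K[0,0] = 0.5802

step 1: x^-=[-2.5064, -1.0083]  P^-=[0.9492 0.2233; 0.2233 0.9928]  S=[1.4329 0.1642; 0.1642 1.4008]  K=[0.7129 -0.1003; 0.2560 0.6373]  nu=[0.7985, -1.0034]  x^+=[-1.8365, -1.4433]  P^+=[0.2304 -0.0190; -0.0190 0.2764]
step 2: x^-=[-2.0622, -1.6125]  P^-=[0.5033 0.0648; 0.0648 0.4094]  S=[0.8713 -0.0140; -0.0140 0.8698]  K=[0.5952 -0.0665; 0.1991 0.4546]  nu=[0.5453, 2.7963]  x^+=[-1.9235, -0.2328]  P^+=[0.1897 -0.0086; -0.0086 0.1977]
step 3: x^-=[-1.8785, -0.4228]  P^-=[0.4672 0.0538; 0.0538 0.3340]  S=[0.8250 -0.0337; -0.0337 0.7976]  K=[0.5802 -0.0604; 0.1831 0.4089]  nu=[5.5842, 0.3044]  x^+=[1.3428, 0.7242]  P^+=[0.1843 -0.0065; -0.0065 0.1780]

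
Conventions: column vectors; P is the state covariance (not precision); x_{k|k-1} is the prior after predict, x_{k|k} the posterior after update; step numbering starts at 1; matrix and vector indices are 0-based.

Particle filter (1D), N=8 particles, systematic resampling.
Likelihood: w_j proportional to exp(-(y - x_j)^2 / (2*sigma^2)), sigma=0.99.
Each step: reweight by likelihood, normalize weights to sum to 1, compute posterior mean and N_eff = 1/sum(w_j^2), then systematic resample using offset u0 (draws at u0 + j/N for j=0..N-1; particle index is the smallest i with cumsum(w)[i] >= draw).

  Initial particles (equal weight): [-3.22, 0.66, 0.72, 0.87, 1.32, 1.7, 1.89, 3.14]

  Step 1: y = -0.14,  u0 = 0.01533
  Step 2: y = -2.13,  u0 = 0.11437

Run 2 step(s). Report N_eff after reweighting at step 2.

step 1: w=[0.0030, 0.2722, 0.2587, 0.2242, 0.1272, 0.0671, 0.0461, 0.0016]  mean=0.9253  Neff=4.6708  idx=[1, 1, 1, 2, 2, 3, 4, 5]
step 2: w=[0.1861, 0.1861, 0.1861, 0.1566, 0.1566, 0.1001, 0.0228, 0.0056]  mean=0.7206  Neff=6.1145  idx=[0, 1, 1, 2, 3, 4, 4, 6]

N_eff = 6.1145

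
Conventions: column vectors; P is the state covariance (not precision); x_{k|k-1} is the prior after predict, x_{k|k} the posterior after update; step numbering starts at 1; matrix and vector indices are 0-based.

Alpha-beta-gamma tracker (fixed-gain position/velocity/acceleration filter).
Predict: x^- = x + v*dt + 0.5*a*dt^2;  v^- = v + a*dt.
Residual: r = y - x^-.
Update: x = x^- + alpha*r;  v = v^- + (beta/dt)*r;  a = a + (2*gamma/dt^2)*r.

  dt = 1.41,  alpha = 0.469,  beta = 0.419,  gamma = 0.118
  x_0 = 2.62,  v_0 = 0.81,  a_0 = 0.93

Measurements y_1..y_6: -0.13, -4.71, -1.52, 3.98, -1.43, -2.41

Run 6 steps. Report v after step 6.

v_post = 0.3552

step 1: x_pred=4.6866  r=-4.8166  x^+=2.4276  v^+=0.6900  a^+=0.3582
step 2: x_pred=3.7566  r=-8.4666  x^+=-0.2142  v^+=-1.3208  a^+=-0.6468
step 3: x_pred=-2.7196  r=1.1996  x^+=-2.1570  v^+=-1.8764  a^+=-0.5044
step 4: x_pred=-5.3040  r=9.2840  x^+=-0.9498  v^+=0.1713  a^+=0.5977
step 5: x_pred=-0.1142  r=-1.3158  x^+=-0.7313  v^+=0.6230  a^+=0.4415
step 6: x_pred=0.5860  r=-2.9960  x^+=-0.8191  v^+=0.3552  a^+=0.0858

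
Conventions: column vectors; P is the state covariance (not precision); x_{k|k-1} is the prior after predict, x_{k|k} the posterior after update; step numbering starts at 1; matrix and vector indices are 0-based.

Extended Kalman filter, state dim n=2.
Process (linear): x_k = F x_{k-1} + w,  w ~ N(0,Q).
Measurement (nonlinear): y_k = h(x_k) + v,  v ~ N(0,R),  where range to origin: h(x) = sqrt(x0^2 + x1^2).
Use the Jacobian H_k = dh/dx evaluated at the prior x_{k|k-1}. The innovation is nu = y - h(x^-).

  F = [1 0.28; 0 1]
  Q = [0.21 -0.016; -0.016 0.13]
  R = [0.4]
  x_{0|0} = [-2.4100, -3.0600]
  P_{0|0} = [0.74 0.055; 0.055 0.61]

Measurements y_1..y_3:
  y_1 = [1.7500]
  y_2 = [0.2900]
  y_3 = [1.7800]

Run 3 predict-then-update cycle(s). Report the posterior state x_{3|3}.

step 1: x^-=[-3.2668, -3.0600]  P^-=[1.0286 0.2098; 0.2098 0.7400]  H_jac=[-0.7298 -0.6836]  S=[1.5031]  K=[-0.5949; -0.4384]  nu=[-2.7261]  x^+=[-1.6451, -1.8648]  P^+=[0.4967 -0.1822; -0.1822 0.4511]
step 2: x^-=[-2.1672, -1.8648]  P^-=[0.6400 -0.0719; -0.0719 0.5811]  H_jac=[-0.7580 -0.6522]  S=[0.9438]  K=[-0.4643; -0.3438]  nu=[-2.5691]  x^+=[-0.9743, -0.9816]  P^+=[0.4365 -0.2226; -0.2226 0.4695]
step 3: x^-=[-1.2492, -0.9816]  P^-=[0.5587 -0.1071; -0.1071 0.5995]  H_jac=[-0.7863 -0.6179]  S=[0.8702]  K=[-0.4288; -0.3289]  nu=[0.1913]  x^+=[-1.3312, -1.0445]  P^+=[0.3987 -0.2298; -0.2298 0.5054]

x_post = [-1.3312, -1.0445]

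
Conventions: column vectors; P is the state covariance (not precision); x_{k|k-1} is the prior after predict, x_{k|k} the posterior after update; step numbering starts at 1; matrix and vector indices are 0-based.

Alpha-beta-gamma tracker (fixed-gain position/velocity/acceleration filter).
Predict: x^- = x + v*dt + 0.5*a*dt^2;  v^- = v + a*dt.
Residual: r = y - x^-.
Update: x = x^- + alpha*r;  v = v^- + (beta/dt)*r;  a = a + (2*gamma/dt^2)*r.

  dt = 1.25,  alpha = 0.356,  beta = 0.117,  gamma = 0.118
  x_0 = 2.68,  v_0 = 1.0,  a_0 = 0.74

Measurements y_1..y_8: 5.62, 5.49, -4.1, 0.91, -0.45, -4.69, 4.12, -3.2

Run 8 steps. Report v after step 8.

step 1: x_pred=4.5081  r=1.1119  x^+=4.9040  v^+=2.0291  a^+=0.9079
step 2: x_pred=8.1496  r=-2.6596  x^+=7.2028  v^+=2.9151  a^+=0.5062
step 3: x_pred=11.2421  r=-15.3421  x^+=5.7803  v^+=2.1118  a^+=-1.8110
step 4: x_pred=7.0052  r=-6.0952  x^+=4.8353  v^+=-0.7225  a^+=-2.7317
step 5: x_pred=1.7981  r=-2.2481  x^+=0.9978  v^+=-4.3475  a^+=-3.0712
step 6: x_pred=-6.8360  r=2.1460  x^+=-6.0720  v^+=-7.9856  a^+=-2.7471
step 7: x_pred=-18.2002  r=22.3202  x^+=-10.2542  v^+=-9.3303  a^+=0.6242
step 8: x_pred=-21.4295  r=18.2295  x^+=-14.9398  v^+=-6.8438  a^+=3.3776

v_post = -6.8438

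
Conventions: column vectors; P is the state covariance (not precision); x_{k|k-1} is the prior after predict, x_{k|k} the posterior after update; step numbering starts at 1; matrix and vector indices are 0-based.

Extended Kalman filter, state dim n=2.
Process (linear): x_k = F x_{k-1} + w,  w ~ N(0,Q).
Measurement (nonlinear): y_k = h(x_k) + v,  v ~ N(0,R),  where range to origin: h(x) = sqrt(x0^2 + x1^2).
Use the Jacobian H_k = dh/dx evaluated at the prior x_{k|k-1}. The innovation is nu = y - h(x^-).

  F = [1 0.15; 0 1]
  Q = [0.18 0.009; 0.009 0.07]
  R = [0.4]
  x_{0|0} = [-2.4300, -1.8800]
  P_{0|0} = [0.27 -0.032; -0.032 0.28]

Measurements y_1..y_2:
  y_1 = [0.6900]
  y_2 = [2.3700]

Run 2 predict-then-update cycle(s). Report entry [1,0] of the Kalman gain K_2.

step 1: x^-=[-2.7120, -1.8800]  P^-=[0.4467 0.0190; 0.0190 0.3500]  H_jac=[-0.8218 -0.5697]  S=[0.8331]  K=[-0.4537; -0.2581]  nu=[-2.6099]  x^+=[-1.5280, -1.2064]  P^+=[0.2752 -0.0785; -0.0785 0.2945]
step 2: x^-=[-1.7090, -1.2064]  P^-=[0.4383 -0.0254; -0.0254 0.3645]  H_jac=[-0.8169 -0.5767]  S=[0.7899]  K=[-0.4348; -0.2399]  nu=[0.2781]  x^+=[-1.8299, -1.2731]  P^+=[0.2890 -0.1078; -0.1078 0.3190]

K[1,0] = -0.2399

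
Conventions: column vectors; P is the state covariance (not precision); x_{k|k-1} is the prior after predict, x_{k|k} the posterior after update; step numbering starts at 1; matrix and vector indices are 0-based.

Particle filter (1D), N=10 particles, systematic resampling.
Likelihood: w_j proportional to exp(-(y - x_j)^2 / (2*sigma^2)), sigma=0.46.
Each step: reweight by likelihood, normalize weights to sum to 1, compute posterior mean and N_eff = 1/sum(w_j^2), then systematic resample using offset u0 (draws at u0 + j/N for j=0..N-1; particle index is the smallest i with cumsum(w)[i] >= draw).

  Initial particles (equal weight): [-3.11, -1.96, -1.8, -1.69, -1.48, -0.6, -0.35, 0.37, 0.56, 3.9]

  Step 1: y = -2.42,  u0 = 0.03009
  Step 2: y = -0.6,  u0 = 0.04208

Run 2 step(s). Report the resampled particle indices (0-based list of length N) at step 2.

resampled_idx = [3, 5, 6, 7, 8, 9, 9, 9, 9, 9]

step 1: w=[0.1863, 0.3481, 0.2314, 0.1629, 0.0711, 0.0002, 0.0000, 0.0000, 0.0000, 0.0000]  mean=-2.0588  Neff=4.1498  idx=[0, 0, 1, 1, 1, 1, 2, 2, 3, 4]
step 2: w=[0.0000, 0.0000, 0.0374, 0.0374, 0.0374, 0.0374, 0.0985, 0.0985, 0.1786, 0.4747]  mean=-1.6524  Neff=3.5426  idx=[3, 5, 6, 7, 8, 9, 9, 9, 9, 9]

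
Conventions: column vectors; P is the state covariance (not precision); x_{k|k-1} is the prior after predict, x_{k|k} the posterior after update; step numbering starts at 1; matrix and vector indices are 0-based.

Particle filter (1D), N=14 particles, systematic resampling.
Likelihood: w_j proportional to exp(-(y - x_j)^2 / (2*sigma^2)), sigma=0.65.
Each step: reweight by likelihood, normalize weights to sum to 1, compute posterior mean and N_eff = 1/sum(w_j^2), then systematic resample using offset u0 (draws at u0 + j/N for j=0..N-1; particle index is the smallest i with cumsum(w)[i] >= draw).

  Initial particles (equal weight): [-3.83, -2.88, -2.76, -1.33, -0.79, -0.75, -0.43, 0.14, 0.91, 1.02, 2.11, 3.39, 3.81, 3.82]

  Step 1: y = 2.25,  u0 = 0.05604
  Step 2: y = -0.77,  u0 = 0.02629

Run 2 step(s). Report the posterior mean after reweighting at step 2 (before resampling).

post_mean = 0.9625

step 1: w=[0.0000, 0.0000, 0.0000, 0.0000, 0.0000, 0.0000, 0.0001, 0.0032, 0.0749, 0.1047, 0.6130, 0.1348, 0.0352, 0.0339]  mean=2.1896  Neff=2.4216  idx=[8, 9, 10, 10, 10, 10, 10, 10, 10, 10, 10, 11, 11, 13]
step 2: w=[0.6059, 0.3857, 0.0009, 0.0009, 0.0009, 0.0009, 0.0009, 0.0009, 0.0009, 0.0009, 0.0009, 0.0000, 0.0000, 0.0000]  mean=0.9625  Neff=1.9384  idx=[0, 0, 0, 0, 0, 0, 0, 0, 0, 1, 1, 1, 1, 1]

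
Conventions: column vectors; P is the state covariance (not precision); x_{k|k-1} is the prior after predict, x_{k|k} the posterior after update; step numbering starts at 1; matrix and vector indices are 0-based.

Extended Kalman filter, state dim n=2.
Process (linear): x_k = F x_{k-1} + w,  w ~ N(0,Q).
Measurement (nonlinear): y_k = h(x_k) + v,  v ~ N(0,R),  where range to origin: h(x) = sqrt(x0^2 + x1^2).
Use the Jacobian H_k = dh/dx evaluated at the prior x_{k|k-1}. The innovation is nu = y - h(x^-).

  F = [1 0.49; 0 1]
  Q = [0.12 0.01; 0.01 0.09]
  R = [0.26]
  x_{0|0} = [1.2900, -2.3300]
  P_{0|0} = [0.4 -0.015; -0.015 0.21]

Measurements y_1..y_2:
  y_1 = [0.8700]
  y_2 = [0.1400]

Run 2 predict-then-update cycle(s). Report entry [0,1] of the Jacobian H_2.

step 1: x^-=[0.1483, -2.3300]  P^-=[0.5557 0.0979; 0.0979 0.3000]  H_jac=[0.0635 -0.9980]  S=[0.5486]  K=[-0.1137; -0.5344]  nu=[-1.4647]  x^+=[0.3149, -1.5473]  P^+=[0.5486 0.0646; 0.0646 0.1433]
step 2: x^-=[-0.4433, -1.5473]  P^-=[0.7663 0.1448; 0.1448 0.2333]  H_jac=[-0.2754 -0.9613]  S=[0.6104]  K=[-0.5737; -0.4328]  nu=[-1.4695]  x^+=[0.3999, -0.9113]  P^+=[0.5654 -0.0068; -0.0068 0.1190]

H_jac[0,1] = -0.9613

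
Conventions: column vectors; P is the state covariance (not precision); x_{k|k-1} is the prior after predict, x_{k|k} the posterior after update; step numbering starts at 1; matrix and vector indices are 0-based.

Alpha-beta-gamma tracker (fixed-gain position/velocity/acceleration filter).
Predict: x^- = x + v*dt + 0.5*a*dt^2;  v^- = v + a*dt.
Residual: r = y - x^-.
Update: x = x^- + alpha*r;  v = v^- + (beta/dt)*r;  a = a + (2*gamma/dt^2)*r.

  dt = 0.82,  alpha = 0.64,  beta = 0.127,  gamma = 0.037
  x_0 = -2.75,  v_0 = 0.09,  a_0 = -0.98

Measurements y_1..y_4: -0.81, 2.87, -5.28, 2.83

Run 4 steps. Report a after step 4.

a_post = -0.0589

step 1: x_pred=-3.0057  r=2.1957  x^+=-1.6004  v^+=-0.3735  a^+=-0.7384
step 2: x_pred=-2.1550  r=5.0250  x^+=1.0610  v^+=-0.2007  a^+=-0.1853
step 3: x_pred=0.8341  r=-6.1141  x^+=-3.0789  v^+=-1.2997  a^+=-0.8582
step 4: x_pred=-4.4332  r=7.2632  x^+=0.2153  v^+=-0.8785  a^+=-0.0589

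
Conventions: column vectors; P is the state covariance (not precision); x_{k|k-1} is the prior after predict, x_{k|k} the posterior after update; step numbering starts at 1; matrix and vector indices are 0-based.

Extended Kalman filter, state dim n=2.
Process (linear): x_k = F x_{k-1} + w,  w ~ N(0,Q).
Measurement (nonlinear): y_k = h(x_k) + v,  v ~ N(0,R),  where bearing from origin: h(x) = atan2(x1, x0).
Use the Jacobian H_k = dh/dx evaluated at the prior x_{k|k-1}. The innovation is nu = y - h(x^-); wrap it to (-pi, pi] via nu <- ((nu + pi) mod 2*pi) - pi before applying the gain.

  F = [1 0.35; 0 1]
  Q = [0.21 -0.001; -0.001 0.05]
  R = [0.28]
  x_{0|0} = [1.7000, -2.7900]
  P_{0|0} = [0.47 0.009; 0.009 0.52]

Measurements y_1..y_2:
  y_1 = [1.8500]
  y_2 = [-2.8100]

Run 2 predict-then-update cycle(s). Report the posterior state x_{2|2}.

x_post = [-3.0143, -3.6723]

step 1: x^-=[0.7235, -2.7900]  P^-=[0.7500 0.1900; 0.1900 0.5700]  H_jac=[0.3358 0.0871]  S=[0.3800]  K=[0.7063; 0.2985]  nu=[-3.1161]  x^+=[-1.4775, -3.7203]  P^+=[0.5604 0.1099; 0.1099 0.5361]
step 2: x^-=[-2.7796, -3.7203]  P^-=[0.9130 0.2965; 0.2965 0.5861]  H_jac=[0.1725 -0.1289]  S=[0.3037]  K=[0.3927; -0.0803]  nu=[-0.5975]  x^+=[-3.0143, -3.6723]  P^+=[0.8661 0.3061; 0.3061 0.5842]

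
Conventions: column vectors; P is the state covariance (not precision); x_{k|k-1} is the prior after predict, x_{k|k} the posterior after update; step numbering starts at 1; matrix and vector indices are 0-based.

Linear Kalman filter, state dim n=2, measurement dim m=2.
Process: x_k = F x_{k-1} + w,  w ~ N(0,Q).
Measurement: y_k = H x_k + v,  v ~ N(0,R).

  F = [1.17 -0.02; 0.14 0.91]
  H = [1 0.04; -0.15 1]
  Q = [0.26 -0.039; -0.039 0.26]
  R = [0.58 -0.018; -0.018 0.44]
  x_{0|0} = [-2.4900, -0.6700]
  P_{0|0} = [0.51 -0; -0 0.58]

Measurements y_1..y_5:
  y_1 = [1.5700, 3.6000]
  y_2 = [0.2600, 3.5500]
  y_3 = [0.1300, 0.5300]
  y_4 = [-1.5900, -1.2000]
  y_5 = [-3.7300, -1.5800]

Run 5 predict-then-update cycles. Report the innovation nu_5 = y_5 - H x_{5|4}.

innov = [-2.7771, -1.5540]

step 1: x^-=[-2.8999, -0.9583]  P^-=[0.9584 0.0340; 0.0340 0.7503]  S=[1.5423 -0.0980; -0.0980 1.2017]  K=[0.6197 -0.0408; 0.0813 0.6268]  nu=[4.5082, 4.1233]  x^+=[-0.2746, 1.9926]  P^+=[0.3592 0.0248; 0.0248 0.2780]
step 2: x^-=[-0.3611, 1.7748]  P^-=[0.7506 0.0411; 0.0411 0.5036]  S=[1.3347 -0.0696; -0.0696 0.9482]  K=[0.5618 -0.0342; 0.0735 0.5300]  nu=[0.5501, 1.7210]  x^+=[-0.1109, 2.7274]  P^+=[0.3255 0.0237; 0.0237 0.2354]
step 3: x^-=[-0.1843, 2.4664]  P^-=[0.7046 0.0352; 0.0352 0.4674]  S=[1.2882 -0.0700; -0.0700 0.9127]  K=[0.5462 -0.0354; 0.0696 0.5117]  nu=[0.2156, -1.9641]  x^+=[0.0029, 1.4765]  P^+=[0.3165 0.0221; 0.0221 0.2272]
step 4: x^-=[-0.0261, 1.3440]  P^-=[0.6923 0.0322; 0.0322 0.4600]  S=[1.2757 -0.0715; -0.0715 0.9059]  K=[0.5417 -0.0364; 0.0681 0.5078]  nu=[-1.6177, -2.5480]  x^+=[-0.8097, -0.0600]  P^+=[0.3140 0.0213; 0.0213 0.2254]
step 5: x^-=[-0.9461, -0.1679]  P^-=[0.6889 0.0310; 0.0310 0.4582]  S=[1.2721 -0.0722; -0.0722 0.9045]  K=[0.5404 -0.0368; 0.0675 0.5069]  nu=[-2.7771, -1.5540]  x^+=[-2.3897, -1.1432]  P^+=[0.3133 0.0210; 0.0210 0.2250]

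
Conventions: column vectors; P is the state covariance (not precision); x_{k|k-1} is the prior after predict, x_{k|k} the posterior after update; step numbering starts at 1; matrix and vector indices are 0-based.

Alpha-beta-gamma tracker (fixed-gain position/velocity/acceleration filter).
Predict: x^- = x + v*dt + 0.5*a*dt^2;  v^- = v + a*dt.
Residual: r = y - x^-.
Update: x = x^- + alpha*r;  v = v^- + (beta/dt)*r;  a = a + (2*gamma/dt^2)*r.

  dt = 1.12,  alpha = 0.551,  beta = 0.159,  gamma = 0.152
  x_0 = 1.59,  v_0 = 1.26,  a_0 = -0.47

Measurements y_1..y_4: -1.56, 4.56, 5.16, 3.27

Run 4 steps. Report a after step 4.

a_post = 0.7101

step 1: x_pred=2.7064  r=-4.2664  x^+=0.3556  v^+=0.1279  a^+=-1.5040
step 2: x_pred=-0.4444  r=5.0044  x^+=2.3130  v^+=-0.8461  a^+=-0.2912
step 3: x_pred=1.1828  r=3.9772  x^+=3.3743  v^+=-0.6075  a^+=0.6727
step 4: x_pred=3.1157  r=0.1543  x^+=3.2007  v^+=0.1678  a^+=0.7101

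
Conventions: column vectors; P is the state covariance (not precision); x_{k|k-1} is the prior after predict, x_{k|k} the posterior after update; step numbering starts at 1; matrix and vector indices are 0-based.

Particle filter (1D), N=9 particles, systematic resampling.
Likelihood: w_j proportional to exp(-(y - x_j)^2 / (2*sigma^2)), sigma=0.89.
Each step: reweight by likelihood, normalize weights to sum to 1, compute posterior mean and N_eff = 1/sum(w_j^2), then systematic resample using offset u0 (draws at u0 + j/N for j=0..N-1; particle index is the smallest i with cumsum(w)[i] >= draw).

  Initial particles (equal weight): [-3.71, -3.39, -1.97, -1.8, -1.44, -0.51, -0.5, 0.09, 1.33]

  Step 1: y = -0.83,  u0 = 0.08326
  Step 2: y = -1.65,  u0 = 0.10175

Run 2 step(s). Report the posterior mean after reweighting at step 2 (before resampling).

post_mean = -1.2890

step 1: w=[0.0012, 0.0037, 0.1021, 0.1280, 0.1833, 0.2173, 0.2164, 0.1359, 0.0122]  mean=-0.9031  Neff=5.7786  idx=[2, 3, 4, 4, 5, 6, 6, 7, 7]
step 2: w=[0.1713, 0.1802, 0.1777, 0.1777, 0.0805, 0.0793, 0.0793, 0.0270, 0.0270]  mean=-1.2890  Neff=6.8739  idx=[0, 1, 1, 2, 3, 3, 4, 6, 8]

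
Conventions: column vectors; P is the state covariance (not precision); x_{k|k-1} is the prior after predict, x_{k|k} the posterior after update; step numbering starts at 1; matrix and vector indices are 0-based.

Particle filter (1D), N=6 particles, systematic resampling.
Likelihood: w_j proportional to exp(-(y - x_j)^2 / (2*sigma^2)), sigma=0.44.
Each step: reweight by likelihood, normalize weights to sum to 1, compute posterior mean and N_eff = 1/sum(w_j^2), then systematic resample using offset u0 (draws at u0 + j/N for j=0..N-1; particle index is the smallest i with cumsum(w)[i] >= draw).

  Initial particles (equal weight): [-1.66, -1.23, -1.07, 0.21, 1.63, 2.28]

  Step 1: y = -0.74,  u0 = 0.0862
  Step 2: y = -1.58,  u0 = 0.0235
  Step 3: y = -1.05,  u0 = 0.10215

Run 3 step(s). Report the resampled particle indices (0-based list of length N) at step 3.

resampled_idx = [0, 1, 2, 3, 4, 5]

step 1: w=[0.0748, 0.3580, 0.5024, 0.0647, 0.0000, 0.0000]  mean=-1.0886  Neff=2.5613  idx=[1, 1, 1, 2, 2, 2]
step 2: w=[0.1960, 0.1960, 0.1960, 0.1374, 0.1374, 0.1374]  mean=-1.1641  Neff=5.8200  idx=[0, 0, 1, 2, 3, 4]
step 3: w=[0.1620, 0.1620, 0.1620, 0.1620, 0.1760, 0.1760]  mean=-1.1737  Neff=5.9907  idx=[0, 1, 2, 3, 4, 5]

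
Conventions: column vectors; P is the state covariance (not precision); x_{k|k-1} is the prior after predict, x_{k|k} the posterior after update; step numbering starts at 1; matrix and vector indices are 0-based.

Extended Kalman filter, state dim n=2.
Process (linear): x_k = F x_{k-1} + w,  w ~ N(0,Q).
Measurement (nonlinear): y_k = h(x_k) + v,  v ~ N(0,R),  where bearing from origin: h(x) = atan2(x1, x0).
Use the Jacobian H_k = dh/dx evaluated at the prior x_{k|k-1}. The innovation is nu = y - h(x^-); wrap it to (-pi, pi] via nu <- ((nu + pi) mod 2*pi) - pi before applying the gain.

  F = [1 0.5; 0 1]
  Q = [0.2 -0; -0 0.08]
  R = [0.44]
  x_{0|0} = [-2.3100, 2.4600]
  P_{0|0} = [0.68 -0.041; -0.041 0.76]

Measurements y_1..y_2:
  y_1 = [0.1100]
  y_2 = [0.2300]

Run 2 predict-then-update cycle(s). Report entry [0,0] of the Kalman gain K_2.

K[0,0] = -0.5001

step 1: x^-=[-1.0800, 2.4600]  P^-=[1.0290 0.3390; 0.3390 0.8400]  H_jac=[-0.3408 -0.1496]  S=[0.6129]  K=[-0.6550; -0.3936]  nu=[-1.8745]  x^+=[0.1477, 3.1977]  P^+=[0.7661 0.1810; 0.1810 0.7451]
step 2: x^-=[1.7466, 3.1977]  P^-=[1.3334 0.5535; 0.5535 0.8251]  H_jac=[-0.2409 0.1316]  S=[0.4966]  K=[-0.5001; -0.0499]  nu=[-0.8409]  x^+=[2.1671, 3.2397]  P^+=[1.2092 0.5411; 0.5411 0.8238]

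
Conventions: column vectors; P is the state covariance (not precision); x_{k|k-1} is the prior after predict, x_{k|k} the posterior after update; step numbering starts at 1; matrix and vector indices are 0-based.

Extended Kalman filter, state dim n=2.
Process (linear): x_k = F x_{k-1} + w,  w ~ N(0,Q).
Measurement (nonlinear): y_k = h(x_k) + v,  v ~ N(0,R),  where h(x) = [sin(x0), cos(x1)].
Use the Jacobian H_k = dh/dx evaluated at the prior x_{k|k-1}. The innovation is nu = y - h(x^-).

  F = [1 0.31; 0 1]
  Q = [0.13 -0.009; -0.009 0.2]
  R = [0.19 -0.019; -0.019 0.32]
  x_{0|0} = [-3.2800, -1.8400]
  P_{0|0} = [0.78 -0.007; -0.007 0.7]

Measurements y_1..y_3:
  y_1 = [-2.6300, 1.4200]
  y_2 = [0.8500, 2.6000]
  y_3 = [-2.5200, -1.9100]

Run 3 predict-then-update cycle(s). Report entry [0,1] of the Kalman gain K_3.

step 1: x^-=[-3.8504, -1.8400]  P^-=[0.9729 0.2010; 0.2010 0.9000]  H_jac=[-0.7591 0.0000; 0.0000 0.9640]  S=[0.7507 -0.1661; -0.1661 1.1563]  K=[-0.9779 0.0271; -0.0385 0.7448]  nu=[-3.2809, 1.6860]  x^+=[-0.5963, -0.4581]  P^+=[0.2454 0.0283; 0.0283 0.2480]
step 2: x^-=[-0.7384, -0.4581]  P^-=[0.4168 0.0961; 0.0961 0.4480]  H_jac=[0.7396 0.0000; 0.0000 0.4422]  S=[0.4180 0.0124; 0.0124 0.4076]  K=[0.7350 0.0819; 0.1558 0.4813]  nu=[1.5231, 1.7031]  x^+=[0.5206, 0.5989]  P^+=[0.1867 0.0277; 0.0277 0.3416]
step 3: x^-=[0.7062, 0.5989]  P^-=[0.3667 0.1245; 0.1245 0.5416]  H_jac=[0.7608 0.0000; 0.0000 -0.5637]  S=[0.4023 -0.0724; -0.0724 0.4921]  K=[0.6861 -0.0417; 0.1272 -0.6016]  nu=[-3.1690, -2.7360]  x^+=[-1.3537, 1.8417]  P^+=[0.1724 0.0468; 0.0468 0.3458]

K[0,1] = -0.0417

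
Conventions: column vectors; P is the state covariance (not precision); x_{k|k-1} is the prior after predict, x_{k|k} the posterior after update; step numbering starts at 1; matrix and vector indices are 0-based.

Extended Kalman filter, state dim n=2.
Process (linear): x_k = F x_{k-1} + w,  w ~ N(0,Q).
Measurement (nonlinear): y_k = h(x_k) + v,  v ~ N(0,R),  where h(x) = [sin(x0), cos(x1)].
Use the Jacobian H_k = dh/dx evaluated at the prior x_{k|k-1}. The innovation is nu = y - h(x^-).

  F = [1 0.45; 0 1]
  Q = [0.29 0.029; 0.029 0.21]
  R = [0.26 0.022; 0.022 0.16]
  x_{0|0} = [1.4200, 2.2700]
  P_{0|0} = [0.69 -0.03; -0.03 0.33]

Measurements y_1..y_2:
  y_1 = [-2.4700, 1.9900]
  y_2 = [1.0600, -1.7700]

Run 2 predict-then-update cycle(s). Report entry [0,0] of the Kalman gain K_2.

K[0,0] = 0.7793

step 1: x^-=[2.4415, 2.2700]  P^-=[1.0198 0.1475; 0.1475 0.5400]  H_jac=[-0.7648 0.0000; 0.0000 -0.7654]  S=[0.8565 0.1083; 0.1083 0.4763]  K=[-0.9067 -0.0308; -0.0226 -0.8625]  nu=[-3.1143, 2.6336]  x^+=[5.1843, 0.0688]  P^+=[0.3091 0.0325; 0.0325 0.1810]
step 2: x^-=[5.2153, 0.0688]  P^-=[0.6650 0.1429; 0.1429 0.3910]  H_jac=[0.4819 0.0000; 0.0000 -0.0687]  S=[0.4145 0.0173; 0.0173 0.1618]  K=[0.7793 -0.1438; 0.1739 -0.1846]  nu=[1.9362, -2.7676]  x^+=[7.1222, 0.9164]  P^+=[0.4139 0.0854; 0.0854 0.3740]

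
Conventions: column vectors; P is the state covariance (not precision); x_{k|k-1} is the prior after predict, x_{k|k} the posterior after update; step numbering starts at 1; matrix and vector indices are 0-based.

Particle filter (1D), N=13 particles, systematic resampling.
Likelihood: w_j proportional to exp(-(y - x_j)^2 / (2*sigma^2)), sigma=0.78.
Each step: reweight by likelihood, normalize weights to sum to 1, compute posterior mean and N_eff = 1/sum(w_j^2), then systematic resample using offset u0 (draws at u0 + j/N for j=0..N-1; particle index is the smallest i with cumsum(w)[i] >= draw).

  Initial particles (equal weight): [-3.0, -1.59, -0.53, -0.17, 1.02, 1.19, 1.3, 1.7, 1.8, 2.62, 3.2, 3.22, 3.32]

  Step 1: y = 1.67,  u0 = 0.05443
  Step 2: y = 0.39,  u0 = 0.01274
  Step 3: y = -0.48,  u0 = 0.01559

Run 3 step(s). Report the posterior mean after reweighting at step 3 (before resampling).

step 1: w=[0.0000, 0.0000, 0.0035, 0.0115, 0.1318, 0.1543, 0.1667, 0.1864, 0.1839, 0.0888, 0.0272, 0.0259, 0.0199]  mean=1.6481  Neff=6.7858  idx=[4, 4, 5, 5, 6, 6, 7, 7, 8, 8, 8, 9, 11]
step 2: w=[0.1526, 0.1526, 0.1249, 0.1249, 0.1071, 0.1071, 0.0516, 0.0516, 0.0413, 0.0413, 0.0413, 0.0036, 0.0003]  mean=1.2955  Neff=8.9967  idx=[0, 0, 1, 1, 2, 2, 3, 3, 4, 5, 6, 7, 9]
step 3: w=[0.1273, 0.1273, 0.1273, 0.1273, 0.0818, 0.0818, 0.0818, 0.0818, 0.0599, 0.0599, 0.0163, 0.0163, 0.0113]  mean=1.1401  Neff=10.0577  idx=[0, 0, 1, 1, 2, 3, 3, 4, 5, 6, 7, 8, 9]

post_mean = 1.1401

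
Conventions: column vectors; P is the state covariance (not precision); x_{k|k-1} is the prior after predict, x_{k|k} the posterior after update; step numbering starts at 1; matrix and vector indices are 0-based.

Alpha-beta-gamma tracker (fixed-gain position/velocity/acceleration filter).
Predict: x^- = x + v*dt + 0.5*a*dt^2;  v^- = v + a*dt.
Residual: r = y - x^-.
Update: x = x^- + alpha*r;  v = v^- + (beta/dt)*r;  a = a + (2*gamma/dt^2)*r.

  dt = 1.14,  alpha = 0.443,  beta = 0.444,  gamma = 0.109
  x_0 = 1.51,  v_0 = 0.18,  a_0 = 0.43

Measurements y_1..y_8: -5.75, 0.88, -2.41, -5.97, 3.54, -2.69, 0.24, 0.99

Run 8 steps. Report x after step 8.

step 1: x_pred=1.9946  r=-7.7446  x^+=-1.4363  v^+=-2.3461  a^+=-0.8691
step 2: x_pred=-4.6756  r=5.5556  x^+=-2.2145  v^+=-1.1732  a^+=0.0628
step 3: x_pred=-3.5110  r=1.1010  x^+=-3.0233  v^+=-0.6727  a^+=0.2475
step 4: x_pred=-3.6294  r=-2.3406  x^+=-4.6663  v^+=-1.3022  a^+=-0.1451
step 5: x_pred=-6.2451  r=9.7851  x^+=-1.9103  v^+=2.3434  a^+=1.4963
step 6: x_pred=1.7334  r=-4.4234  x^+=-0.2261  v^+=2.3263  a^+=0.7543
step 7: x_pred=2.9160  r=-2.6760  x^+=1.7305  v^+=2.1439  a^+=0.3054
step 8: x_pred=4.3730  r=-3.3830  x^+=2.8744  v^+=1.1745  a^+=-0.2621

x_post = 2.8744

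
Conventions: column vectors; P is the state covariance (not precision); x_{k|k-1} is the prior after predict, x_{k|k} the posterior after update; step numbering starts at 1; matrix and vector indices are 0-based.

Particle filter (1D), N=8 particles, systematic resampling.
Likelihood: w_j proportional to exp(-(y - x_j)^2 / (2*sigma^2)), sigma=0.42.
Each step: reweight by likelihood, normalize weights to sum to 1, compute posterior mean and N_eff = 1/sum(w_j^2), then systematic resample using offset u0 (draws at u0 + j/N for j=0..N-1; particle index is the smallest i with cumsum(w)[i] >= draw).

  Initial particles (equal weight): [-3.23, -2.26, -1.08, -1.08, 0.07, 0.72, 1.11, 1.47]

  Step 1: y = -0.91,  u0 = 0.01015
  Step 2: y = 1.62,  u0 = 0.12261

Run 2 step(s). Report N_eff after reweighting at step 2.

step 1: w=[0.0000, 0.0030, 0.4812, 0.4812, 0.0343, 0.0003, 0.0000, 0.0000]  mean=-1.0435  Neff=2.1538  idx=[2, 2, 2, 2, 3, 3, 3, 3]
step 2: w=[0.1250, 0.1250, 0.1250, 0.1250, 0.1250, 0.1250, 0.1250, 0.1250]  mean=-1.0800  Neff=8.0000  idx=[0, 1, 2, 3, 4, 5, 6, 7]

N_eff = 8.0000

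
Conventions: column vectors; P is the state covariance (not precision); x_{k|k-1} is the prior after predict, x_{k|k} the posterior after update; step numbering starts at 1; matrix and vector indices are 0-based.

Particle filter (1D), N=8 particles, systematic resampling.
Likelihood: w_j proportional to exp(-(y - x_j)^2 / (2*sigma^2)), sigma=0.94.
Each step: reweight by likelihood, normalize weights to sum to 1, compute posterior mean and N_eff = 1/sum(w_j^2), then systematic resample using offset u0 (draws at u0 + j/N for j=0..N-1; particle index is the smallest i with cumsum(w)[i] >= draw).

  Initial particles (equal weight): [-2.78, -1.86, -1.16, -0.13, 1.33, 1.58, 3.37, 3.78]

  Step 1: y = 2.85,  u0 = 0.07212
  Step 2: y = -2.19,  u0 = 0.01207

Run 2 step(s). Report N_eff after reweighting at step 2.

step 1: w=[0.0000, 0.0000, 0.0001, 0.0031, 0.1258, 0.1867, 0.3992, 0.2851]  mean=2.8850  Neff=3.4322  idx=[4, 5, 6, 6, 6, 6, 7, 7]
step 2: w=[0.7371, 0.2628, 0.0000, 0.0000, 0.0000, 0.0000, 0.0000, 0.0000]  mean=1.3959  Neff=1.6329  idx=[0, 0, 0, 0, 0, 0, 1, 1]

N_eff = 1.6329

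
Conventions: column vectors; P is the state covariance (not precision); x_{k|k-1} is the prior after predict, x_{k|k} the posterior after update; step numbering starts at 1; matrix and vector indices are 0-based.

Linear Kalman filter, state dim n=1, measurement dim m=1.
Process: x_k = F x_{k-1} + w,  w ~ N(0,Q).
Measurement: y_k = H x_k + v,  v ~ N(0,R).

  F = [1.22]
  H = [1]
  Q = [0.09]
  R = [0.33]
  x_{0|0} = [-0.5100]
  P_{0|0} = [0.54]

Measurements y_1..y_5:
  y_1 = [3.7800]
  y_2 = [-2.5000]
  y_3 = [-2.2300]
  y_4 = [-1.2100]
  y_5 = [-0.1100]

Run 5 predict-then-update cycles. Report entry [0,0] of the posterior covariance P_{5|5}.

step 1: x^-=[-0.6222]  P^-=[0.8937]  S=[1.2237]  K=[0.7303]  nu=[4.4022]  x^+=[2.5929]  P^+=[0.2410]
step 2: x^-=[3.1633]  P^-=[0.4487]  S=[0.7787]  K=[0.5762]  nu=[-5.6633]  x^+=[-0.1000]  P^+=[0.1902]
step 3: x^-=[-0.1221]  P^-=[0.3730]  S=[0.7030]  K=[0.5306]  nu=[-2.1079]  x^+=[-1.2405]  P^+=[0.1751]
step 4: x^-=[-1.5135]  P^-=[0.3506]  S=[0.6806]  K=[0.5151]  nu=[0.3035]  x^+=[-1.3571]  P^+=[0.1700]
step 5: x^-=[-1.6557]  P^-=[0.3430]  S=[0.6730]  K=[0.5097]  nu=[1.5457]  x^+=[-0.8679]  P^+=[0.1682]

P_post[0,0] = 0.1682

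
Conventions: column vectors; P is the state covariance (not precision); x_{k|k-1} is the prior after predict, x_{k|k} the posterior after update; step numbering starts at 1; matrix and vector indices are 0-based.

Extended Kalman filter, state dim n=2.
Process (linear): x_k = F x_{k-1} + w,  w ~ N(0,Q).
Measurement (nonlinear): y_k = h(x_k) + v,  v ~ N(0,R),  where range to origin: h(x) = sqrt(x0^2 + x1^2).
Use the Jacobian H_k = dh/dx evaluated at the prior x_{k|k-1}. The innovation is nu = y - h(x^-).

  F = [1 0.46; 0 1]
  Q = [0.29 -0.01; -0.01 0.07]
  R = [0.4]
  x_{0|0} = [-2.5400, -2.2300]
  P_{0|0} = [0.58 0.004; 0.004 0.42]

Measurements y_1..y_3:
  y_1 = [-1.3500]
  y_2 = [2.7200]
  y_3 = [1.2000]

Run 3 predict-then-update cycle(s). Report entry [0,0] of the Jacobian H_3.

step 1: x^-=[-3.5658, -2.2300]  P^-=[0.9626 0.1872; 0.1872 0.4900]  H_jac=[-0.8479 -0.5302]  S=[1.3980]  K=[-0.6548; -0.2994]  nu=[-5.5557]  x^+=[0.0718, -0.5668]  P^+=[0.3632 -0.0868; -0.0868 0.3647]
step 2: x^-=[-0.1889, -0.5668]  P^-=[0.6505 0.0709; 0.0709 0.4347]  H_jac=[-0.3161 -0.9487]  S=[0.8988]  K=[-0.3037; -0.4838]  nu=[2.1226]  x^+=[-0.8334, -1.5936]  P^+=[0.5676 -0.0611; -0.0611 0.2243]
step 3: x^-=[-1.5665, -1.5936]  P^-=[0.8489 0.0321; 0.0321 0.2943]  H_jac=[-0.7010 -0.7132]  S=[0.9989]  K=[-0.6186; -0.2327]  nu=[-1.0346]  x^+=[-0.9265, -1.3529]  P^+=[0.4666 -0.1117; -0.1117 0.2403]

H_jac[0,0] = -0.7010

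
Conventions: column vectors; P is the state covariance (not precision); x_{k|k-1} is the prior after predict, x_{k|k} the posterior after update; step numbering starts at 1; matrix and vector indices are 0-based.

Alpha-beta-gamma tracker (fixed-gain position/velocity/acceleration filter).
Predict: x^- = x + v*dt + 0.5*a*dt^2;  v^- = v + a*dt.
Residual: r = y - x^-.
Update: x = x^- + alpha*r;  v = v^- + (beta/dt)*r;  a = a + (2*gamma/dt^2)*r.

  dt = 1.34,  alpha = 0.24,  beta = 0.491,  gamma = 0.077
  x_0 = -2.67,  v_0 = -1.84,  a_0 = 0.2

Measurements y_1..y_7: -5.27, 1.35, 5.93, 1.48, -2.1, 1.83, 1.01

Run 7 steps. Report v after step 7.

v_post = -5.9546

step 1: x_pred=-4.9560  r=-0.3140  x^+=-5.0314  v^+=-1.6870  a^+=0.1731
step 2: x_pred=-7.1366  r=8.4866  x^+=-5.0998  v^+=1.6545  a^+=0.9009
step 3: x_pred=-2.0739  r=8.0039  x^+=-0.1530  v^+=5.7946  a^+=1.5874
step 4: x_pred=9.0369  r=-7.5569  x^+=7.2232  v^+=5.1527  a^+=0.9393
step 5: x_pred=14.9711  r=-17.0711  x^+=10.8740  v^+=0.1561  a^+=-0.5248
step 6: x_pred=10.6121  r=-8.7821  x^+=8.5044  v^+=-3.7650  a^+=-1.2780
step 7: x_pred=2.3118  r=-1.3018  x^+=1.9994  v^+=-5.9546  a^+=-1.3897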